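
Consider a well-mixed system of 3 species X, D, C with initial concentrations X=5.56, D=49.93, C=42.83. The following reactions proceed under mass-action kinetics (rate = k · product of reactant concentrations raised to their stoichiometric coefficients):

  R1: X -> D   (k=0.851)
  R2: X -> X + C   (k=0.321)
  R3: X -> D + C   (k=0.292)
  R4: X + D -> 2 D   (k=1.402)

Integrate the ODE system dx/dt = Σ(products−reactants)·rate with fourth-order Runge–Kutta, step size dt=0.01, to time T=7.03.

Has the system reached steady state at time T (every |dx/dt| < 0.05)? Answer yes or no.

Steady state at T: yes

RK4 with dt=0.01: 703 steps to T=7.03. Trajectory (selected grid times):
t=0.00: X=5.56 D=49.93 C=42.83
t=0.78: X=0.00 D=55.49 C=42.88
t=1.56: X=0.00 D=55.49 C=42.88
t=2.34: X=0.00 D=55.49 C=42.88
t=3.12: X=0.00 D=55.49 C=42.88
t=3.91: X=0.00 D=55.49 C=42.88
t=4.69: X=0.00 D=55.49 C=42.88
t=5.47: X=0.00 D=55.49 C=42.88
t=6.25: X=0.00 D=55.49 C=42.88
t=7.03: X=0.00 D=55.49 C=42.88
Rates at T: R1=0.0000, R2=0.0000, R3=0.0000, R4=0.0000
dx/dt at T (Σ net stoichiometry × rate): X=-0.0000, D=+0.0000, C=+0.0000
Largest |dx/dt| is |-0.0000| (X) < 0.05 → steady.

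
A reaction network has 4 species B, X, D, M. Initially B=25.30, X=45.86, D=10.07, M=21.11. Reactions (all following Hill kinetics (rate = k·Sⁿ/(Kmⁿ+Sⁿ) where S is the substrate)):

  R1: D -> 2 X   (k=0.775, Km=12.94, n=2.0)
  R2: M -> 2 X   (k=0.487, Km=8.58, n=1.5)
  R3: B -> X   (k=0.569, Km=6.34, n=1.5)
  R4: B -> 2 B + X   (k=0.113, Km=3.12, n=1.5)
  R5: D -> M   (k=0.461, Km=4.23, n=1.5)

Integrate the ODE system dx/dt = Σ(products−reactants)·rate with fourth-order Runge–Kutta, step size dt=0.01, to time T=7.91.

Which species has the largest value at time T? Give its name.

RK4 with dt=0.01: 791 steps to T=7.91. Trajectory (selected grid times):
t=0.00: B=25.30 X=45.86 D=10.07 M=21.11
t=0.88: B=24.95 X=47.58 D=9.51 M=21.09
t=1.76: B=24.60 X=49.26 D=8.97 M=21.06
t=2.64: B=24.26 X=50.90 D=8.45 M=21.02
t=3.52: B=23.91 X=52.50 D=7.96 M=20.97
t=4.39: B=23.57 X=54.06 D=7.50 M=20.92
t=5.27: B=23.22 X=55.60 D=7.05 M=20.87
t=6.15: B=22.88 X=57.11 D=6.63 M=20.80
t=7.03: B=22.54 X=58.59 D=6.23 M=20.73
t=7.91: B=22.20 X=60.04 D=5.85 M=20.64
At T=7.91: B=22.20 X=60.04 D=5.85 M=20.64; the largest is X.

Dominant species at T: X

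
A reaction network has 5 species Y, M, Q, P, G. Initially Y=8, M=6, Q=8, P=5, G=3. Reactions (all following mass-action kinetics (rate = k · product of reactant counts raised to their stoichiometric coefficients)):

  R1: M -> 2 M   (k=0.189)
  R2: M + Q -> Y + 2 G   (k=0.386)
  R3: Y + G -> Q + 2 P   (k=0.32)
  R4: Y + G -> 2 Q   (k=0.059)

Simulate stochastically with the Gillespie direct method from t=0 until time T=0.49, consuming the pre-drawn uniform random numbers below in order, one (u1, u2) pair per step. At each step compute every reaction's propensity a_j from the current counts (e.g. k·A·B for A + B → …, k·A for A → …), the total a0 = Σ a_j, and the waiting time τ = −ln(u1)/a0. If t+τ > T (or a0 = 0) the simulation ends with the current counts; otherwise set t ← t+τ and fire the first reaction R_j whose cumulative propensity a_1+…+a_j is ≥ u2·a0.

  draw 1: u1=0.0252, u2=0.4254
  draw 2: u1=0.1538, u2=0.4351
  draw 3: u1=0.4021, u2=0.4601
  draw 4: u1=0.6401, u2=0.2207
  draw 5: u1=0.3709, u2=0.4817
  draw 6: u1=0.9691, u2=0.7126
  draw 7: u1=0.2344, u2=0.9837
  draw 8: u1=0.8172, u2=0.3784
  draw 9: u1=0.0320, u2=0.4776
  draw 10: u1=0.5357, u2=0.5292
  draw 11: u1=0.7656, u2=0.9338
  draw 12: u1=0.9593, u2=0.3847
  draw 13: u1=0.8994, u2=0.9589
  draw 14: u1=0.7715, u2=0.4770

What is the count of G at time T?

t=0.000: Y=8 M=6 Q=8 P=5 G=3
Draw 1: a1=1.134, a2=18.528, a3=7.680, a4=1.416, a0=28.758; τ=−ln(0.0252)/28.758=0.128 → t=0.128; u2·a0=0.4254·28.758=12.234; a1=1.134 < 12.234 ≤ a1+a2=19.662 → R2 fires; Y=9 M=5 Q=7 P=5 G=5
Draw 2: a1=0.945, a2=13.510, a3=14.400, a4=2.655, a0=31.510; τ=−ln(0.1538)/31.510=0.059 → t=0.187; u2·a0=0.4351·31.510=13.710; a1=0.945 < 13.710 ≤ a1+a2=14.455 → R2 fires; Y=10 M=4 Q=6 P=5 G=7
Draw 3: a1=0.756, a2=9.264, a3=22.400, a4=4.130, a0=36.550; τ=−ln(0.4021)/36.550=0.025 → t=0.212; u2·a0=0.4601·36.550=16.817; a1+a2=10.020 < 16.817 ≤ a1+…+a3=32.420 → R3 fires; Y=9 M=4 Q=7 P=7 G=6
Draw 4: a1=0.756, a2=10.808, a3=17.280, a4=3.186, a0=32.030; τ=−ln(0.6401)/32.030=0.014 → t=0.226; u2·a0=0.2207·32.030=7.069; a1=0.756 < 7.069 ≤ a1+a2=11.564 → R2 fires; Y=10 M=3 Q=6 P=7 G=8
Draw 5: a1=0.567, a2=6.948, a3=25.600, a4=4.720, a0=37.835; τ=−ln(0.3709)/37.835=0.026 → t=0.252; u2·a0=0.4817·37.835=18.225; a1+a2=7.515 < 18.225 ≤ a1+…+a3=33.115 → R3 fires; Y=9 M=3 Q=7 P=9 G=7
Draw 6: a1=0.567, a2=8.106, a3=20.160, a4=3.717, a0=32.550; τ=−ln(0.9691)/32.550=0.001 → t=0.253; u2·a0=0.7126·32.550=23.195; a1+a2=8.673 < 23.195 ≤ a1+…+a3=28.833 → R3 fires; Y=8 M=3 Q=8 P=11 G=6
Draw 7: a1=0.567, a2=9.264, a3=15.360, a4=2.832, a0=28.023; τ=−ln(0.2344)/28.023=0.052 → t=0.305; u2·a0=0.9837·28.023=27.566; a1+…+a3=25.191 < 27.566 ≤ a1+…+a4=28.023 → R4 fires; Y=7 M=3 Q=10 P=11 G=5
Draw 8: a1=0.567, a2=11.580, a3=11.200, a4=2.065, a0=25.412; τ=−ln(0.8172)/25.412=0.008 → t=0.313; u2·a0=0.3784·25.412=9.616; a1=0.567 < 9.616 ≤ a1+a2=12.147 → R2 fires; Y=8 M=2 Q=9 P=11 G=7
Draw 9: a1=0.378, a2=6.948, a3=17.920, a4=3.304, a0=28.550; τ=−ln(0.0320)/28.550=0.121 → t=0.434; u2·a0=0.4776·28.550=13.635; a1+a2=7.326 < 13.635 ≤ a1+…+a3=25.246 → R3 fires; Y=7 M=2 Q=10 P=13 G=6
Draw 10: a1=0.378, a2=7.720, a3=13.440, a4=2.478, a0=24.016; τ=−ln(0.5357)/24.016=0.026 → t=0.460; u2·a0=0.5292·24.016=12.709; a1+a2=8.098 < 12.709 ≤ a1+…+a3=21.538 → R3 fires; Y=6 M=2 Q=11 P=15 G=5
Draw 11: a1=0.378, a2=8.492, a3=9.600, a4=1.770, a0=20.240; τ=−ln(0.7656)/20.240=0.013 → t=0.473; u2·a0=0.9338·20.240=18.900; a1+…+a3=18.470 < 18.900 ≤ a1+…+a4=20.240 → R4 fires; Y=5 M=2 Q=13 P=15 G=4
Draw 12: a1=0.378, a2=10.036, a3=6.400, a4=1.180, a0=17.994; τ=−ln(0.9593)/17.994=0.002 → t=0.475; u2·a0=0.3847·17.994=6.922; a1=0.378 < 6.922 ≤ a1+a2=10.414 → R2 fires; Y=6 M=1 Q=12 P=15 G=6
Draw 13: a1=0.189, a2=4.632, a3=11.520, a4=2.124, a0=18.465; τ=−ln(0.8994)/18.465=0.006 → t=0.481; u2·a0=0.9589·18.465=17.706; a1+…+a3=16.341 < 17.706 ≤ a1+…+a4=18.465 → R4 fires; Y=5 M=1 Q=14 P=15 G=5
Draw 14: a1=0.189, a2=5.404, a3=8.000, a4=1.475, a0=15.068; τ=−ln(0.7715)/15.068=0.017 → t=0.498 > T=0.49: stop.
Read off G at T=0.49: 5

G at T = 5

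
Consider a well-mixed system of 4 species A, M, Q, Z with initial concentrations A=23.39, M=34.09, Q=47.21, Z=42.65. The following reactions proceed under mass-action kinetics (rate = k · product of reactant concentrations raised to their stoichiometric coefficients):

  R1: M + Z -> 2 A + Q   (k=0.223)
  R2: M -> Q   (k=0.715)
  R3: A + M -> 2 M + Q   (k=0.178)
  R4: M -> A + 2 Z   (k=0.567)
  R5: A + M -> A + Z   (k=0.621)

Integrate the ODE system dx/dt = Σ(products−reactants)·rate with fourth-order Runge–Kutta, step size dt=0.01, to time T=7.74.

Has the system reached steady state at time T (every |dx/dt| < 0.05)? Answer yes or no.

Steady state at T: yes

RK4 with dt=0.01: 774 steps to T=7.74. Trajectory (selected grid times):
t=0.00: A=23.39 M=34.09 Q=47.21 Z=42.65
t=0.86: A=44.02 M=0.00 Q=69.37 Z=56.64
t=1.72: A=44.02 M=0.00 Q=69.37 Z=56.64
t=2.58: A=44.02 M=0.00 Q=69.37 Z=56.64
t=3.44: A=44.02 M=0.00 Q=69.37 Z=56.64
t=4.30: A=44.02 M=0.00 Q=69.37 Z=56.64
t=5.16: A=44.02 M=0.00 Q=69.37 Z=56.64
t=6.02: A=44.02 M=0.00 Q=69.37 Z=56.64
t=6.88: A=44.02 M=0.00 Q=69.37 Z=56.64
t=7.74: A=44.02 M=0.00 Q=69.37 Z=56.64
Rates at T: R1=0.0000, R2=0.0000, R3=0.0000, R4=0.0000, R5=0.0000
dx/dt at T (Σ net stoichiometry × rate): A=+0.0000, M=-0.0000, Q=+0.0000, Z=+0.0000
Largest |dx/dt| is |-0.0000| (M) < 0.05 → steady.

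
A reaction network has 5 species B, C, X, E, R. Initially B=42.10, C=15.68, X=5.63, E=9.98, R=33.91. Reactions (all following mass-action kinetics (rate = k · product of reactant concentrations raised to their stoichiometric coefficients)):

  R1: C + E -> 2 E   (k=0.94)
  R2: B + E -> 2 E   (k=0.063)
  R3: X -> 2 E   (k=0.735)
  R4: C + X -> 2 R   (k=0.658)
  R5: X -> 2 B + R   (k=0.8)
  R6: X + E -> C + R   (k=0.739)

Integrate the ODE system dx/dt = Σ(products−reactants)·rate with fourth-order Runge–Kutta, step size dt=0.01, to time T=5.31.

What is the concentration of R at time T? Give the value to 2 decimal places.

RK4 with dt=0.01: 531 steps to T=5.31. Trajectory (selected grid times):
t=0.00: B=42.10 C=15.68 X=5.63 E=9.98 R=33.91
t=0.59: B=9.79 C=0.00 X=0.00 E=57.03 R=41.12
t=1.18: B=0.94 C=0.00 X=0.00 E=65.88 R=41.12
t=1.77: B=0.08 C=0.00 X=0.00 E=66.74 R=41.12
t=2.36: B=0.01 C=0.00 X=0.00 E=66.81 R=41.12
t=2.95: B=0.00 C=0.00 X=0.00 E=66.82 R=41.12
t=3.54: B=0.00 C=0.00 X=0.00 E=66.82 R=41.12
t=4.13: B=0.00 C=0.00 X=0.00 E=66.82 R=41.12
t=4.72: B=0.00 C=0.00 X=0.00 E=66.82 R=41.12
t=5.31: B=0.00 C=0.00 X=0.00 E=66.82 R=41.12
Read off R at T=5.31: 41.12

R at T = 41.12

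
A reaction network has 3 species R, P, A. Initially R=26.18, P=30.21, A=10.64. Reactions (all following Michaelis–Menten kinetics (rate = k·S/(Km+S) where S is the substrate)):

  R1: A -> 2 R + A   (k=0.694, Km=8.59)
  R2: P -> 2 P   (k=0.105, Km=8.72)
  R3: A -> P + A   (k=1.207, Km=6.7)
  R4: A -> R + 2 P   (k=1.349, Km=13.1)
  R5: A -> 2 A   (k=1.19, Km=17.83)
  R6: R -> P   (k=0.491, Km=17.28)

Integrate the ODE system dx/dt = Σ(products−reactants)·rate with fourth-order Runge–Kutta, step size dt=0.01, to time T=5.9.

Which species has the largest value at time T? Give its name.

RK4 with dt=0.01: 590 steps to T=5.9. Trajectory (selected grid times):
t=0.00: R=26.18 P=30.21 A=10.64
t=0.66: R=26.89 P=31.74 A=10.53
t=1.31: R=27.58 P=33.25 A=10.43
t=1.97: R=28.27 P=34.78 A=10.33
t=2.62: R=28.95 P=36.28 A=10.22
t=3.28: R=29.63 P=37.80 A=10.12
t=3.93: R=30.30 P=39.29 A=10.02
t=4.59: R=30.97 P=40.80 A=9.92
t=5.24: R=31.62 P=42.28 A=9.81
t=5.90: R=32.28 P=43.78 A=9.71
At T=5.9: R=32.28 P=43.78 A=9.71; the largest is P.

Dominant species at T: P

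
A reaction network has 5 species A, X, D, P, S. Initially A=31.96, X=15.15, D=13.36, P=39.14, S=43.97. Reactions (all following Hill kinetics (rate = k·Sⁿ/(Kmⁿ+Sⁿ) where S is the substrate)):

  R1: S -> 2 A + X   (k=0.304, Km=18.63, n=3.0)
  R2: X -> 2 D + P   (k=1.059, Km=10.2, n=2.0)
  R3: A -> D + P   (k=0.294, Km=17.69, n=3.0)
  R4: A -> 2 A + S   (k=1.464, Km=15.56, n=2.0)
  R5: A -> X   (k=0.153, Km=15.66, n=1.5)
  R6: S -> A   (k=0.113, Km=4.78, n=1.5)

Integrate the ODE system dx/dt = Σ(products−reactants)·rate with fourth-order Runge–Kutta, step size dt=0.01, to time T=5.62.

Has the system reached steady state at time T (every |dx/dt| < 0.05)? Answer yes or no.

RK4 with dt=0.01: 562 steps to T=5.62. Trajectory (selected grid times):
t=0.00: A=31.96 X=15.15 D=13.36 P=39.14 S=43.97
t=0.62: A=32.89 X=14.95 D=14.42 P=39.75 S=44.46
t=1.25: A=33.84 X=14.74 D=15.48 P=40.36 S=44.97
t=1.87: A=34.78 X=14.55 D=16.53 P=40.96 S=45.48
t=2.50: A=35.74 X=14.36 D=17.58 P=41.57 S=46.01
t=3.12: A=36.69 X=14.18 D=18.62 P=42.17 S=46.53
t=3.75: A=37.66 X=13.99 D=19.66 P=42.78 S=47.06
t=4.37: A=38.62 X=13.82 D=20.68 P=43.37 S=47.60
t=5.00: A=39.60 X=13.65 D=21.71 P=43.97 S=48.14
t=5.62: A=40.57 X=13.48 D=22.71 P=44.56 S=48.69
Rates at T: R1=0.2879, R2=0.6735, R3=0.2715, R4=1.2763, R5=0.1234, R6=0.1096
dx/dt at T (Σ net stoichiometry × rate): A=+1.5667, X=-0.2623, D=+1.6186, P=+0.9450, S=+0.8788
Largest |dx/dt| is |+1.6186| (D) ≥ 0.05 → not steady.

Steady state at T: no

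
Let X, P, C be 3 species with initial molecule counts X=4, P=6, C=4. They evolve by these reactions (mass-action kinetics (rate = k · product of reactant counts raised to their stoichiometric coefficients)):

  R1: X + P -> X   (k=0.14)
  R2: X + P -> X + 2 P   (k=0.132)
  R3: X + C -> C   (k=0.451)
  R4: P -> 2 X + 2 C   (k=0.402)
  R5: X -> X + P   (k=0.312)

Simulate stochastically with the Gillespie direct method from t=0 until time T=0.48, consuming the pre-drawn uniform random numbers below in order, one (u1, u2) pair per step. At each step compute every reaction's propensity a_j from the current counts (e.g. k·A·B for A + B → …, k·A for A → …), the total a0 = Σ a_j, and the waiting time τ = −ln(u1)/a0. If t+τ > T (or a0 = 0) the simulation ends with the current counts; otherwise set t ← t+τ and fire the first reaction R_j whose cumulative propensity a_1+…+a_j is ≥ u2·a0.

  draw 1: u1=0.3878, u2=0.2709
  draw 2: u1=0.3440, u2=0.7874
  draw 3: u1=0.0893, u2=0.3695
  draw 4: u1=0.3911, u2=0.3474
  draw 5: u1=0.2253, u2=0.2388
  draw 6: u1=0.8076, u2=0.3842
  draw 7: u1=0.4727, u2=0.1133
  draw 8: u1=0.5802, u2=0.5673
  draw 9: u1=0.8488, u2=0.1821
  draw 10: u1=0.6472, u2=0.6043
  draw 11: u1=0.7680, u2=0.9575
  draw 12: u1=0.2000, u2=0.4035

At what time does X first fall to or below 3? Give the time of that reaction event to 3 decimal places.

Threshold first reached at t = 0.308

t=0.000: X=4 P=6 C=4
Draw 1: a1=3.360, a2=3.168, a3=7.216, a4=2.412, a5=1.248, a0=17.404; τ=−ln(0.3878)/17.404=0.054 → t=0.054; u2·a0=0.2709·17.404=4.715; a1=3.360 < 4.715 ≤ a1+a2=6.528 → R2 fires; X=4 P=7 C=4
Draw 2: a1=3.920, a2=3.696, a3=7.216, a4=2.814, a5=1.248, a0=18.894; τ=−ln(0.3440)/18.894=0.056 → t=0.111; u2·a0=0.7874·18.894=14.877; a1+…+a3=14.832 < 14.877 ≤ a1+…+a4=17.646 → R4 fires; X=6 P=6 C=6
Draw 3: a1=5.040, a2=4.752, a3=16.236, a4=2.412, a5=1.872, a0=30.312; τ=−ln(0.0893)/30.312=0.080 → t=0.191; u2·a0=0.3695·30.312=11.200; a1+a2=9.792 < 11.200 ≤ a1+…+a3=26.028 → R3 fires; X=5 P=6 C=6
Draw 4: a1=4.200, a2=3.960, a3=13.530, a4=2.412, a5=1.560, a0=25.662; τ=−ln(0.3911)/25.662=0.037 → t=0.227; u2·a0=0.3474·25.662=8.915; a1+a2=8.160 < 8.915 ≤ a1+…+a3=21.690 → R3 fires; X=4 P=6 C=6
Draw 5: a1=3.360, a2=3.168, a3=10.824, a4=2.412, a5=1.248, a0=21.012; τ=−ln(0.2253)/21.012=0.071 → t=0.298; u2·a0=0.2388·21.012=5.018; a1=3.360 < 5.018 ≤ a1+a2=6.528 → R2 fires; X=4 P=7 C=6
Draw 6: a1=3.920, a2=3.696, a3=10.824, a4=2.814, a5=1.248, a0=22.502; τ=−ln(0.8076)/22.502=0.009 → t=0.308; u2·a0=0.3842·22.502=8.645; a1+a2=7.616 < 8.645 ≤ a1+…+a3=18.440 → R3 fires; X=3 P=7 C=6
Draw 7: a1=2.940, a2=2.772, a3=8.118, a4=2.814, a5=0.936, a0=17.580; τ=−ln(0.4727)/17.580=0.043 → t=0.350; u2·a0=0.1133·17.580=1.992 ≤ a1=2.940 → R1 fires; X=3 P=6 C=6
Draw 8: a1=2.520, a2=2.376, a3=8.118, a4=2.412, a5=0.936, a0=16.362; τ=−ln(0.5802)/16.362=0.033 → t=0.384; u2·a0=0.5673·16.362=9.282; a1+a2=4.896 < 9.282 ≤ a1+…+a3=13.014 → R3 fires; X=2 P=6 C=6
Draw 9: a1=1.680, a2=1.584, a3=5.412, a4=2.412, a5=0.624, a0=11.712; τ=−ln(0.8488)/11.712=0.014 → t=0.397; u2·a0=0.1821·11.712=2.133; a1=1.680 < 2.133 ≤ a1+a2=3.264 → R2 fires; X=2 P=7 C=6
Draw 10: a1=1.960, a2=1.848, a3=5.412, a4=2.814, a5=0.624, a0=12.658; τ=−ln(0.6472)/12.658=0.034 → t=0.432; u2·a0=0.6043·12.658=7.649; a1+a2=3.808 < 7.649 ≤ a1+…+a3=9.220 → R3 fires; X=1 P=7 C=6
Draw 11: a1=0.980, a2=0.924, a3=2.706, a4=2.814, a5=0.312, a0=7.736; τ=−ln(0.7680)/7.736=0.034 → t=0.466; u2·a0=0.9575·7.736=7.407; a1+…+a3=4.610 < 7.407 ≤ a1+…+a4=7.424 → R4 fires; X=3 P=6 C=8
Draw 12: a1=2.520, a2=2.376, a3=10.824, a4=2.412, a5=0.936, a0=19.068; τ=−ln(0.2000)/19.068=0.084 → t=0.550 > T=0.48: stop.
X first becomes ≤ 3 when it reaches 3 at the event at t=0.308.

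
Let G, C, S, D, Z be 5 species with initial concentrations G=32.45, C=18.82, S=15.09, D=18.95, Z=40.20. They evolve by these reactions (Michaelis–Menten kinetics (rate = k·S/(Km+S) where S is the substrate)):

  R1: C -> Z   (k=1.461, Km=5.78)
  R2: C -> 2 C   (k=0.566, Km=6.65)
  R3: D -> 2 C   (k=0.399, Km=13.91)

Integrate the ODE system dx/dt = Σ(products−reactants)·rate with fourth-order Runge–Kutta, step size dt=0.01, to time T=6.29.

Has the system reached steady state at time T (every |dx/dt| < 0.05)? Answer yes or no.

Steady state at T: no

RK4 with dt=0.01: 629 steps to T=6.29. Trajectory (selected grid times):
t=0.00: G=32.45 C=18.82 S=15.09 D=18.95 Z=40.20
t=0.70: G=32.45 C=18.65 S=15.09 D=18.79 Z=40.98
t=1.40: G=32.45 C=18.48 S=15.09 D=18.63 Z=41.76
t=2.10: G=32.45 C=18.32 S=15.09 D=18.47 Z=42.54
t=2.80: G=32.45 C=18.15 S=15.09 D=18.31 Z=43.32
t=3.49: G=32.45 C=17.98 S=15.09 D=18.15 Z=44.08
t=4.19: G=32.45 C=17.81 S=15.09 D=18.00 Z=44.85
t=4.89: G=32.45 C=17.65 S=15.09 D=17.84 Z=45.62
t=5.59: G=32.45 C=17.48 S=15.09 D=17.68 Z=46.39
t=6.29: G=32.45 C=17.31 S=15.09 D=17.53 Z=47.16
Rates at T: R1=1.0952, R2=0.4089, R3=0.2225
dx/dt at T (Σ net stoichiometry × rate): G=+0.0000, C=-0.2414, S=+0.0000, D=-0.2225, Z=+1.0952
Largest |dx/dt| is |+1.0952| (Z) ≥ 0.05 → not steady.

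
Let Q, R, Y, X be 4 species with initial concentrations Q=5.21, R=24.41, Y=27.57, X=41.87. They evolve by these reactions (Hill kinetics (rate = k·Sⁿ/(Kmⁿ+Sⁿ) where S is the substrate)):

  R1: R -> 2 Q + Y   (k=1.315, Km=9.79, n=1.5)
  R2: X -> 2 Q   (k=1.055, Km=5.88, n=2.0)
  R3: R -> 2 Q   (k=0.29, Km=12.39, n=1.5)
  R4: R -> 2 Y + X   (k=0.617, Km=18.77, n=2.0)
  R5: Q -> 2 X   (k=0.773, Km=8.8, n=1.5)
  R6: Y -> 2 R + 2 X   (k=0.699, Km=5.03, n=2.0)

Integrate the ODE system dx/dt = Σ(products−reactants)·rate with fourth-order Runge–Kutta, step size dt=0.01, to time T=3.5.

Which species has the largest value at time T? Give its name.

RK4 with dt=0.01: 350 steps to T=3.5. Trajectory (selected grid times):
t=0.00: Q=5.21 R=24.41 Y=27.57 X=41.87
t=0.39: Q=6.89 R=24.30 Y=28.02 X=42.36
t=0.78: Q=8.54 R=24.18 Y=28.46 X=42.91
t=1.17: Q=10.18 R=24.07 Y=28.90 X=43.50
t=1.56: Q=11.79 R=23.96 Y=29.35 X=44.13
t=1.94: Q=13.34 R=23.86 Y=29.77 X=44.76
t=2.33: Q=14.93 R=23.75 Y=30.21 X=45.44
t=2.72: Q=16.50 R=23.65 Y=30.65 X=46.14
t=3.11: Q=18.06 R=23.54 Y=31.08 X=46.86
t=3.50: Q=19.61 R=23.44 Y=31.51 X=47.59
At T=3.5: Q=19.61 R=23.44 Y=31.51 X=47.59; the largest is X.

Dominant species at T: X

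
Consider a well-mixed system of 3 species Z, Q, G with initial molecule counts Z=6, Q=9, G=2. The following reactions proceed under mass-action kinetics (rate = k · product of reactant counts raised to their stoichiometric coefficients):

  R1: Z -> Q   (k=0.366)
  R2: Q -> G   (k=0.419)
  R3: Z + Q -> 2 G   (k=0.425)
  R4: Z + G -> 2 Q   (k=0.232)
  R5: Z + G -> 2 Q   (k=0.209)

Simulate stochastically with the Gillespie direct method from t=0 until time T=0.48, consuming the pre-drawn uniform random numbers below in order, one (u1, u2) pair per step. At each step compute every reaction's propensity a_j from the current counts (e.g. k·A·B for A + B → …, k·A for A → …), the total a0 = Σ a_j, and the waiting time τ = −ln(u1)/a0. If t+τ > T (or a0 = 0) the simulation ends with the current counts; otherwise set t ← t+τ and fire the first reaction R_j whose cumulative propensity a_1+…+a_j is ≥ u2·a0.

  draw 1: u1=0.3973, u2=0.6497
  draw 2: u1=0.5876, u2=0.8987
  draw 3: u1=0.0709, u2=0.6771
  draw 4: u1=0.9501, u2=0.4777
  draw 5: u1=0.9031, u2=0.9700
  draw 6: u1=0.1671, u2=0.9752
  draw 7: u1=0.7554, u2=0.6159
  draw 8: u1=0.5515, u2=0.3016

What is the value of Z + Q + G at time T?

Check how each reaction changes W = Z + Q + G (weight of products minus weight of reactants):
R1: Z -> Q: (1·1) − (1·1) = 1 − 1 = 0
R2: Q -> G: (1·1) − (1·1) = 1 − 1 = 0
R3: Z + Q -> 2 G: (1·2) − (1·1 + 1·1) = 2 − 2 = 0
R4: Z + G -> 2 Q: (1·2) − (1·1 + 1·1) = 2 − 2 = 0
R5: Z + G -> 2 Q: (1·2) − (1·1 + 1·1) = 2 − 2 = 0
Every reaction leaves W unchanged, so W is conserved and no simulation is needed: W(T) = W(0) = 6 + 9 + 2 = 17

Value at T = 17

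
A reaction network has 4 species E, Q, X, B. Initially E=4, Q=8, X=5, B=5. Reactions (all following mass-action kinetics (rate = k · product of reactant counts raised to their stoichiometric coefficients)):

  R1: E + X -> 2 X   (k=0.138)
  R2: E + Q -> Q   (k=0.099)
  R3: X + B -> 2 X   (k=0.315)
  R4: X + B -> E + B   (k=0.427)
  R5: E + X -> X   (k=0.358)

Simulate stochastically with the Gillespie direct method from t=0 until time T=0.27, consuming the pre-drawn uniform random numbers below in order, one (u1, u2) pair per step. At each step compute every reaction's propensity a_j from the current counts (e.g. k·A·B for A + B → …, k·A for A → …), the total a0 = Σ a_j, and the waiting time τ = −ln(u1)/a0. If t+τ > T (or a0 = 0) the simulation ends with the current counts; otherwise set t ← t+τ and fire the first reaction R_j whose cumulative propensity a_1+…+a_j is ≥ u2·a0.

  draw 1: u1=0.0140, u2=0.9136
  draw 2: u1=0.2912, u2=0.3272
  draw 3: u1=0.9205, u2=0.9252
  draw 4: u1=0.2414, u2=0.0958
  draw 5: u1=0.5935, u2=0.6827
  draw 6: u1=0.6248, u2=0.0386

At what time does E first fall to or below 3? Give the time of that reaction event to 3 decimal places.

Threshold first reached at t = 0.135

t=0.000: E=4 Q=8 X=5 B=5
Draw 1: a1=2.760, a2=3.168, a3=7.875, a4=10.675, a5=7.160, a0=31.638; τ=−ln(0.0140)/31.638=0.135 → t=0.135; u2·a0=0.9136·31.638=28.904; a1+…+a4=24.478 < 28.904 ≤ a1+…+a5=31.638 → R5 fires; E=3 Q=8 X=5 B=5
Draw 2: a1=2.070, a2=2.376, a3=7.875, a4=10.675, a5=5.370, a0=28.366; τ=−ln(0.2912)/28.366=0.043 → t=0.178; u2·a0=0.3272·28.366=9.281; a1+a2=4.446 < 9.281 ≤ a1+…+a3=12.321 → R3 fires; E=3 Q=8 X=6 B=4
Draw 3: a1=2.484, a2=2.376, a3=7.560, a4=10.248, a5=6.444, a0=29.112; τ=−ln(0.9205)/29.112=0.003 → t=0.181; u2·a0=0.9252·29.112=26.934; a1+…+a4=22.668 < 26.934 ≤ a1+…+a5=29.112 → R5 fires; E=2 Q=8 X=6 B=4
Draw 4: a1=1.656, a2=1.584, a3=7.560, a4=10.248, a5=4.296, a0=25.344; τ=−ln(0.2414)/25.344=0.056 → t=0.237; u2·a0=0.0958·25.344=2.428; a1=1.656 < 2.428 ≤ a1+a2=3.240 → R2 fires; E=1 Q=8 X=6 B=4
Draw 5: a1=0.828, a2=0.792, a3=7.560, a4=10.248, a5=2.148, a0=21.576; τ=−ln(0.5935)/21.576=0.024 → t=0.262; u2·a0=0.6827·21.576=14.730; a1+…+a3=9.180 < 14.730 ≤ a1+…+a4=19.428 → R4 fires; E=2 Q=8 X=5 B=4
Draw 6: a1=1.380, a2=1.584, a3=6.300, a4=8.540, a5=3.580, a0=21.384; τ=−ln(0.6248)/21.384=0.022 → t=0.284 > T=0.27: stop.
E first becomes ≤ 3 when it reaches 3 at the event at t=0.135.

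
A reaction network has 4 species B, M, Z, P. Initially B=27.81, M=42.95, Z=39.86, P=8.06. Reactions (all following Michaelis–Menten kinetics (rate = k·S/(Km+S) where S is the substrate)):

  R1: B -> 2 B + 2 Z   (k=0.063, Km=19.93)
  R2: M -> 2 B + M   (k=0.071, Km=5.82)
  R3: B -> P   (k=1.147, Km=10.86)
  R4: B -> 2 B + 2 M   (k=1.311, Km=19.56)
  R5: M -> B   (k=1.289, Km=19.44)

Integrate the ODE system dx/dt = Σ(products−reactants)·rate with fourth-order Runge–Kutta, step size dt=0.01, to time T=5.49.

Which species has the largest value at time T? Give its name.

RK4 with dt=0.01: 549 steps to T=5.49. Trajectory (selected grid times):
t=0.00: B=27.81 M=42.95 Z=39.86 P=8.06
t=0.61: B=28.42 M=43.35 Z=39.90 P=8.56
t=1.22: B=29.03 M=43.76 Z=39.95 P=9.07
t=1.83: B=29.64 M=44.17 Z=40.00 P=9.58
t=2.44: B=30.26 M=44.59 Z=40.04 P=10.10
t=3.05: B=30.88 M=45.02 Z=40.09 P=10.61
t=3.66: B=31.50 M=45.45 Z=40.14 P=11.13
t=4.27: B=32.13 M=45.89 Z=40.18 P=11.65
t=4.88: B=32.76 M=46.34 Z=40.23 P=12.18
t=5.49: B=33.39 M=46.79 Z=40.28 P=12.70
At T=5.49: B=33.39 M=46.79 Z=40.28 P=12.70; the largest is M.

Dominant species at T: M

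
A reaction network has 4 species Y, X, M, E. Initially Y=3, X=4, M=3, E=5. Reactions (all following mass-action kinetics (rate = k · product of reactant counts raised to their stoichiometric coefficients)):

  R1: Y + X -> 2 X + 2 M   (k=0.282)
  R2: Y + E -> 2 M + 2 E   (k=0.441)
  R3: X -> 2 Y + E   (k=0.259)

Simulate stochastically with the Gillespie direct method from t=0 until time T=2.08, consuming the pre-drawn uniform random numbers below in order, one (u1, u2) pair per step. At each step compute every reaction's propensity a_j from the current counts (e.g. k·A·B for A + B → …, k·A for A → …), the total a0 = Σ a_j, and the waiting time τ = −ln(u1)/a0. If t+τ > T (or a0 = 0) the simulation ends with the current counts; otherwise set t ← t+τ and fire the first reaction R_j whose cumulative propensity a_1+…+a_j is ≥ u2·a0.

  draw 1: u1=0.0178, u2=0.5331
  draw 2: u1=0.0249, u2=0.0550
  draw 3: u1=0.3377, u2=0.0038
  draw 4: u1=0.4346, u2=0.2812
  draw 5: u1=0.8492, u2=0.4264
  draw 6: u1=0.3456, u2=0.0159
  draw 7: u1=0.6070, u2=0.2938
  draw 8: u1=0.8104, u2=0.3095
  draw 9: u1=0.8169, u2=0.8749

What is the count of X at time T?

X at T = 5

t=0.000: Y=3 X=4 M=3 E=5
Draw 1: a1=3.384, a2=6.615, a3=1.036, a0=11.035; τ=−ln(0.0178)/11.035=0.365 → t=0.365; u2·a0=0.5331·11.035=5.883; a1=3.384 < 5.883 ≤ a1+a2=9.999 → R2 fires; Y=2 X=4 M=5 E=6
Draw 2: a1=2.256, a2=5.292, a3=1.036, a0=8.584; τ=−ln(0.0249)/8.584=0.430 → t=0.795; u2·a0=0.0550·8.584=0.472 ≤ a1=2.256 → R1 fires; Y=1 X=5 M=7 E=6
Draw 3: a1=1.410, a2=2.646, a3=1.295, a0=5.351; τ=−ln(0.3377)/5.351=0.203 → t=0.998; u2·a0=0.0038·5.351=0.020 ≤ a1=1.410 → R1 fires; Y=0 X=6 M=9 E=6
Draw 4: a1=0.000, a2=0.000, a3=1.554, a0=1.554; τ=−ln(0.4346)/1.554=0.536 → t=1.534; u2·a0=0.2812·1.554=0.437; a1+a2=0.000 < 0.437 ≤ a1+…+a3=1.554 → R3 fires; Y=2 X=5 M=9 E=7
Draw 5: a1=2.820, a2=6.174, a3=1.295, a0=10.289; τ=−ln(0.8492)/10.289=0.016 → t=1.550; u2·a0=0.4264·10.289=4.387; a1=2.820 < 4.387 ≤ a1+a2=8.994 → R2 fires; Y=1 X=5 M=11 E=8
Draw 6: a1=1.410, a2=3.528, a3=1.295, a0=6.233; τ=−ln(0.3456)/6.233=0.170 → t=1.721; u2·a0=0.0159·6.233=0.099 ≤ a1=1.410 → R1 fires; Y=0 X=6 M=13 E=8
Draw 7: a1=0.000, a2=0.000, a3=1.554, a0=1.554; τ=−ln(0.6070)/1.554=0.321 → t=2.042; u2·a0=0.2938·1.554=0.457; a1+a2=0.000 < 0.457 ≤ a1+…+a3=1.554 → R3 fires; Y=2 X=5 M=13 E=9
Draw 8: a1=2.820, a2=7.938, a3=1.295, a0=12.053; τ=−ln(0.8104)/12.053=0.017 → t=2.059; u2·a0=0.3095·12.053=3.730; a1=2.820 < 3.730 ≤ a1+a2=10.758 → R2 fires; Y=1 X=5 M=15 E=10
Draw 9: a1=1.410, a2=4.410, a3=1.295, a0=7.115; τ=−ln(0.8169)/7.115=0.028 → t=2.088 > T=2.08: stop.
Read off X at T=2.08: 5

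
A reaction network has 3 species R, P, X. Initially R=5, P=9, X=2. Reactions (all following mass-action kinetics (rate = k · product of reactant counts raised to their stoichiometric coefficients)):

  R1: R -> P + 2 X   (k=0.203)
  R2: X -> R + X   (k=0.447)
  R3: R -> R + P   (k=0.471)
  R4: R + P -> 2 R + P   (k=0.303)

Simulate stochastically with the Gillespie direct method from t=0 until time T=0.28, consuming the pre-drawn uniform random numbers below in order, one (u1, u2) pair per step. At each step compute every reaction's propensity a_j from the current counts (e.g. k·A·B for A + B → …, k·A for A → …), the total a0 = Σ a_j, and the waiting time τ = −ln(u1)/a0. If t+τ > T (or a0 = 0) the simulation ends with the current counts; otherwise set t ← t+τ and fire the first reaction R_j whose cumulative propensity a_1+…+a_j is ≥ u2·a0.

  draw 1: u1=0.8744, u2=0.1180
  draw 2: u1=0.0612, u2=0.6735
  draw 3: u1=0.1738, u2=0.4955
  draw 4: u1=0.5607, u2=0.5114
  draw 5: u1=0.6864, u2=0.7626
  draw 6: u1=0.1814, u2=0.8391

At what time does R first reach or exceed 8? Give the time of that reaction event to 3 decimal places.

t=0.000: R=5 P=9 X=2
Draw 1: a1=1.015, a2=0.894, a3=2.355, a4=13.635, a0=17.899; τ=−ln(0.8744)/17.899=0.007 → t=0.007; u2·a0=0.1180·17.899=2.112; a1+a2=1.909 < 2.112 ≤ a1+…+a3=4.264 → R3 fires; R=5 P=10 X=2
Draw 2: a1=1.015, a2=0.894, a3=2.355, a4=15.150, a0=19.414; τ=−ln(0.0612)/19.414=0.144 → t=0.151; u2·a0=0.6735·19.414=13.075; a1+…+a3=4.264 < 13.075 ≤ a1+…+a4=19.414 → R4 fires; R=6 P=10 X=2
Draw 3: a1=1.218, a2=0.894, a3=2.826, a4=18.180, a0=23.118; τ=−ln(0.1738)/23.118=0.076 → t=0.227; u2·a0=0.4955·23.118=11.455; a1+…+a3=4.938 < 11.455 ≤ a1+…+a4=23.118 → R4 fires; R=7 P=10 X=2
Draw 4: a1=1.421, a2=0.894, a3=3.297, a4=21.210, a0=26.822; τ=−ln(0.5607)/26.822=0.022 → t=0.249; u2·a0=0.5114·26.822=13.717; a1+…+a3=5.612 < 13.717 ≤ a1+…+a4=26.822 → R4 fires; R=8 P=10 X=2
Draw 5: a1=1.624, a2=0.894, a3=3.768, a4=24.240, a0=30.526; τ=−ln(0.6864)/30.526=0.012 → t=0.261; u2·a0=0.7626·30.526=23.279; a1+…+a3=6.286 < 23.279 ≤ a1+…+a4=30.526 → R4 fires; R=9 P=10 X=2
Draw 6: a1=1.827, a2=0.894, a3=4.239, a4=27.270, a0=34.230; τ=−ln(0.1814)/34.230=0.050 → t=0.311 > T=0.28: stop.
R first becomes ≥ 8 when it reaches 8 at the event at t=0.249.

Threshold first reached at t = 0.249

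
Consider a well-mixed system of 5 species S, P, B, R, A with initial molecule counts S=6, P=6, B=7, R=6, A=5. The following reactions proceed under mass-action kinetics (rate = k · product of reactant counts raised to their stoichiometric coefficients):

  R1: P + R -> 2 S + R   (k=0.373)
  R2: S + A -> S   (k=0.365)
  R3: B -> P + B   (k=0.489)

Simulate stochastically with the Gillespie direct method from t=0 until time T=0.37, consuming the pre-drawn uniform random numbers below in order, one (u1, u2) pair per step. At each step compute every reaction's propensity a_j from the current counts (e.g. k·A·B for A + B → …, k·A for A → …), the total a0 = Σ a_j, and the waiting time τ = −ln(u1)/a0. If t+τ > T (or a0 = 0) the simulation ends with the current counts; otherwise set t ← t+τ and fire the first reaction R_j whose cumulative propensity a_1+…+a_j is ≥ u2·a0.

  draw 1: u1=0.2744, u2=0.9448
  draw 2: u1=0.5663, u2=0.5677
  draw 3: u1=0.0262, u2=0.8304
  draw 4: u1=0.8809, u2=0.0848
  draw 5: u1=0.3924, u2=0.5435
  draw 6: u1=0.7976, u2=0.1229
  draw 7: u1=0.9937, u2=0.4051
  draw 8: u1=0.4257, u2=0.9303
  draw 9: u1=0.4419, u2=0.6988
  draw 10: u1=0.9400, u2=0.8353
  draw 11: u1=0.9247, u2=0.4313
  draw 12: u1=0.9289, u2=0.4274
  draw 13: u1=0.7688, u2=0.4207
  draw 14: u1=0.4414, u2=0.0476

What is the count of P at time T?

t=0.000: S=6 P=6 B=7 R=6 A=5
Draw 1: a1=13.428, a2=10.950, a3=3.423, a0=27.801; τ=−ln(0.2744)/27.801=0.047 → t=0.047; u2·a0=0.9448·27.801=26.266; a1+a2=24.378 < 26.266 ≤ a1+…+a3=27.801 → R3 fires; S=6 P=7 B=7 R=6 A=5
Draw 2: a1=15.666, a2=10.950, a3=3.423, a0=30.039; τ=−ln(0.5663)/30.039=0.019 → t=0.065; u2·a0=0.5677·30.039=17.053; a1=15.666 < 17.053 ≤ a1+a2=26.616 → R2 fires; S=6 P=7 B=7 R=6 A=4
Draw 3: a1=15.666, a2=8.760, a3=3.423, a0=27.849; τ=−ln(0.0262)/27.849=0.131 → t=0.196; u2·a0=0.8304·27.849=23.126; a1=15.666 < 23.126 ≤ a1+a2=24.426 → R2 fires; S=6 P=7 B=7 R=6 A=3
Draw 4: a1=15.666, a2=6.570, a3=3.423, a0=25.659; τ=−ln(0.8809)/25.659=0.005 → t=0.201; u2·a0=0.0848·25.659=2.176 ≤ a1=15.666 → R1 fires; S=8 P=6 B=7 R=6 A=3
Draw 5: a1=13.428, a2=8.760, a3=3.423, a0=25.611; τ=−ln(0.3924)/25.611=0.037 → t=0.238; u2·a0=0.5435·25.611=13.920; a1=13.428 < 13.920 ≤ a1+a2=22.188 → R2 fires; S=8 P=6 B=7 R=6 A=2
Draw 6: a1=13.428, a2=5.840, a3=3.423, a0=22.691; τ=−ln(0.7976)/22.691=0.010 → t=0.248; u2·a0=0.1229·22.691=2.789 ≤ a1=13.428 → R1 fires; S=10 P=5 B=7 R=6 A=2
Draw 7: a1=11.190, a2=7.300, a3=3.423, a0=21.913; τ=−ln(0.9937)/21.913=0.000 → t=0.248; u2·a0=0.4051·21.913=8.877 ≤ a1=11.190 → R1 fires; S=12 P=4 B=7 R=6 A=2
Draw 8: a1=8.952, a2=8.760, a3=3.423, a0=21.135; τ=−ln(0.4257)/21.135=0.040 → t=0.288; u2·a0=0.9303·21.135=19.662; a1+a2=17.712 < 19.662 ≤ a1+…+a3=21.135 → R3 fires; S=12 P=5 B=7 R=6 A=2
Draw 9: a1=11.190, a2=8.760, a3=3.423, a0=23.373; τ=−ln(0.4419)/23.373=0.035 → t=0.323; u2·a0=0.6988·23.373=16.333; a1=11.190 < 16.333 ≤ a1+a2=19.950 → R2 fires; S=12 P=5 B=7 R=6 A=1
Draw 10: a1=11.190, a2=4.380, a3=3.423, a0=18.993; τ=−ln(0.9400)/18.993=0.003 → t=0.327; u2·a0=0.8353·18.993=15.865; a1+a2=15.570 < 15.865 ≤ a1+…+a3=18.993 → R3 fires; S=12 P=6 B=7 R=6 A=1
Draw 11: a1=13.428, a2=4.380, a3=3.423, a0=21.231; τ=−ln(0.9247)/21.231=0.004 → t=0.330; u2·a0=0.4313·21.231=9.157 ≤ a1=13.428 → R1 fires; S=14 P=5 B=7 R=6 A=1
Draw 12: a1=11.190, a2=5.110, a3=3.423, a0=19.723; τ=−ln(0.9289)/19.723=0.004 → t=0.334; u2·a0=0.4274·19.723=8.430 ≤ a1=11.190 → R1 fires; S=16 P=4 B=7 R=6 A=1
Draw 13: a1=8.952, a2=5.840, a3=3.423, a0=18.215; τ=−ln(0.7688)/18.215=0.014 → t=0.348; u2·a0=0.4207·18.215=7.663 ≤ a1=8.952 → R1 fires; S=18 P=3 B=7 R=6 A=1
Draw 14: a1=6.714, a2=6.570, a3=3.423, a0=16.707; τ=−ln(0.4414)/16.707=0.049 → t=0.397 > T=0.37: stop.
Read off P at T=0.37: 3

P at T = 3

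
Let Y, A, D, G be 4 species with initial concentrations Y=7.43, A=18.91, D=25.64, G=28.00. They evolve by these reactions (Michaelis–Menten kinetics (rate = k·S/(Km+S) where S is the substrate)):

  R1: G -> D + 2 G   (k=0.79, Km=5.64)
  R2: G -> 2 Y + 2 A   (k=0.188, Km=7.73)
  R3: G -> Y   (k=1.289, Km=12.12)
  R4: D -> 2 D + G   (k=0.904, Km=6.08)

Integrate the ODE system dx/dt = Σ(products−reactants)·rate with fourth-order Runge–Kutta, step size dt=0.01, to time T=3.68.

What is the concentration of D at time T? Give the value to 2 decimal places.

D at T = 30.80

RK4 with dt=0.01: 368 steps to T=3.68. Trajectory (selected grid times):
t=0.00: Y=7.43 A=18.91 D=25.64 G=28.00
t=0.41: Y=7.92 A=19.03 D=26.21 G=28.14
t=0.82: Y=8.41 A=19.15 D=26.78 G=28.28
t=1.23: Y=8.90 A=19.27 D=27.35 G=28.42
t=1.64: Y=9.39 A=19.39 D=27.93 G=28.57
t=2.04: Y=9.87 A=19.51 D=28.49 G=28.71
t=2.45: Y=10.37 A=19.63 D=29.07 G=28.85
t=2.86: Y=10.86 A=19.76 D=29.64 G=29.00
t=3.27: Y=11.36 A=19.88 D=30.22 G=29.14
t=3.68: Y=11.85 A=20.00 D=30.80 G=29.29
Read off D at T=3.68: 30.80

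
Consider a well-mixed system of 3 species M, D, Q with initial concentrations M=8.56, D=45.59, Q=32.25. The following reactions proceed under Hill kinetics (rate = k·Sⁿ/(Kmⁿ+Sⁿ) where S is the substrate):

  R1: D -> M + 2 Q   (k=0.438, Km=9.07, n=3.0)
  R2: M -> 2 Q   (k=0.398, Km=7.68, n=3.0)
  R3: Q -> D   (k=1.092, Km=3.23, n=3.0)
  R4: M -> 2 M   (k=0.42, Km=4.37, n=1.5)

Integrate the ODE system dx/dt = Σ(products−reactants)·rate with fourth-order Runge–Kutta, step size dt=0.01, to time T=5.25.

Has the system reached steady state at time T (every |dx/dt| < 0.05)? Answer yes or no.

Steady state at T: no

RK4 with dt=0.01: 525 steps to T=5.25. Trajectory (selected grid times):
t=0.00: M=8.56 D=45.59 Q=32.25
t=0.58: M=8.85 D=45.97 Q=32.40
t=1.17: M=9.15 D=46.36 Q=32.55
t=1.75: M=9.44 D=46.74 Q=32.72
t=2.33: M=9.73 D=47.12 Q=32.90
t=2.92: M=10.01 D=47.51 Q=33.09
t=3.50: M=10.30 D=47.89 Q=33.28
t=4.08: M=10.58 D=48.27 Q=33.48
t=4.67: M=10.86 D=48.65 Q=33.70
t=5.25: M=11.13 D=49.03 Q=33.91
Rates at T: R1=0.4352, R2=0.2996, R3=1.0911, R4=0.3371
dx/dt at T (Σ net stoichiometry × rate): M=+0.4727, D=+0.6558, Q=+0.3787
Largest |dx/dt| is |+0.6558| (D) ≥ 0.05 → not steady.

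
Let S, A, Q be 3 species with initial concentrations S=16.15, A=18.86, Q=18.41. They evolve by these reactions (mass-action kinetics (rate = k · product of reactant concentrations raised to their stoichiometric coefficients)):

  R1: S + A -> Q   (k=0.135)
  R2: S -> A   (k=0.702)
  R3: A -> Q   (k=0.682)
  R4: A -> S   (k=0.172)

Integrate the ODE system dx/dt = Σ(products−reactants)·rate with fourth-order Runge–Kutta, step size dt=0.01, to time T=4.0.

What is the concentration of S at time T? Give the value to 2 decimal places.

RK4 with dt=0.01: 400 steps to T=4.0. Trajectory (selected grid times):
t=0.00: S=16.15 A=18.86 Q=18.41
t=0.44: S=6.12 A=9.11 Q=30.23
t=0.89: S=3.26 A=5.75 Q=34.44
t=1.33: S=2.07 A=4.00 Q=36.63
t=1.78: S=1.43 A=2.88 Q=38.04
t=2.22: S=1.06 A=2.14 Q=38.96
t=2.67: S=0.80 A=1.61 Q=39.64
t=3.11: S=0.63 A=1.24 Q=40.13
t=3.56: S=0.50 A=0.96 Q=40.50
t=4.00: S=0.40 A=0.76 Q=40.78
Read off S at T=4.0: 0.40

S at T = 0.40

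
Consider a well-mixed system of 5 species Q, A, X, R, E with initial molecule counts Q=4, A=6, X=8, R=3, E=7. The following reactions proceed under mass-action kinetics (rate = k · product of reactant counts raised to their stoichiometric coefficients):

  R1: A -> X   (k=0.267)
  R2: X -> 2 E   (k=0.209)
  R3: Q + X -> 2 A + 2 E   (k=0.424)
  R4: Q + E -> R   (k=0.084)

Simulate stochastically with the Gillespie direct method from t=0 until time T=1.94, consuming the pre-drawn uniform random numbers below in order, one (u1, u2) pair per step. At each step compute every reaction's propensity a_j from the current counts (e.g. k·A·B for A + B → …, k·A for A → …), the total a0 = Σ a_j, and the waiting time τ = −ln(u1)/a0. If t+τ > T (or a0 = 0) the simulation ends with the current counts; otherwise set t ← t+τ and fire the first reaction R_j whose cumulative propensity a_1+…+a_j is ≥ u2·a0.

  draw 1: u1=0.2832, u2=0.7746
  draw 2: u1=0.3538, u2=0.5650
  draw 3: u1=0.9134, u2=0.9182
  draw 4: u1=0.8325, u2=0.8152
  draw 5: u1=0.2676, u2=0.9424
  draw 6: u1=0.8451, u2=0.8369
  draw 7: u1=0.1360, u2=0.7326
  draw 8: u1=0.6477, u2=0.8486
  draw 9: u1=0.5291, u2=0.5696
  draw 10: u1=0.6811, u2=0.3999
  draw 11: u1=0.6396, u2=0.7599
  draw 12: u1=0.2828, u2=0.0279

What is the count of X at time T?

t=0.000: Q=4 A=6 X=8 R=3 E=7
Draw 1: a1=1.602, a2=1.672, a3=13.568, a4=2.352, a0=19.194; τ=−ln(0.2832)/19.194=0.066 → t=0.066; u2·a0=0.7746·19.194=14.868; a1+a2=3.274 < 14.868 ≤ a1+…+a3=16.842 → R3 fires; Q=3 A=8 X=7 R=3 E=9
Draw 2: a1=2.136, a2=1.463, a3=8.904, a4=2.268, a0=14.771; τ=−ln(0.3538)/14.771=0.070 → t=0.136; u2·a0=0.5650·14.771=8.346; a1+a2=3.599 < 8.346 ≤ a1+…+a3=12.503 → R3 fires; Q=2 A=10 X=6 R=3 E=11
Draw 3: a1=2.670, a2=1.254, a3=5.088, a4=1.848, a0=10.860; τ=−ln(0.9134)/10.860=0.008 → t=0.144; u2·a0=0.9182·10.860=9.972; a1+…+a3=9.012 < 9.972 ≤ a1+…+a4=10.860 → R4 fires; Q=1 A=10 X=6 R=4 E=10
Draw 4: a1=2.670, a2=1.254, a3=2.544, a4=0.840, a0=7.308; τ=−ln(0.8325)/7.308=0.025 → t=0.169; u2·a0=0.8152·7.308=5.957; a1+a2=3.924 < 5.957 ≤ a1+…+a3=6.468 → R3 fires; Q=0 A=12 X=5 R=4 E=12
Draw 5: a1=3.204, a2=1.045, a3=0.000, a4=0.000, a0=4.249; τ=−ln(0.2676)/4.249=0.310 → t=0.480; u2·a0=0.9424·4.249=4.004; a1=3.204 < 4.004 ≤ a1+a2=4.249 → R2 fires; Q=0 A=12 X=4 R=4 E=14
Draw 6: a1=3.204, a2=0.836, a3=0.000, a4=0.000, a0=4.040; τ=−ln(0.8451)/4.040=0.042 → t=0.521; u2·a0=0.8369·4.040=3.381; a1=3.204 < 3.381 ≤ a1+a2=4.040 → R2 fires; Q=0 A=12 X=3 R=4 E=16
Draw 7: a1=3.204, a2=0.627, a3=0.000, a4=0.000, a0=3.831; τ=−ln(0.1360)/3.831=0.521 → t=1.042; u2·a0=0.7326·3.831=2.807 ≤ a1=3.204 → R1 fires; Q=0 A=11 X=4 R=4 E=16
Draw 8: a1=2.937, a2=0.836, a3=0.000, a4=0.000, a0=3.773; τ=−ln(0.6477)/3.773=0.115 → t=1.157; u2·a0=0.8486·3.773=3.202; a1=2.937 < 3.202 ≤ a1+a2=3.773 → R2 fires; Q=0 A=11 X=3 R=4 E=18
Draw 9: a1=2.937, a2=0.627, a3=0.000, a4=0.000, a0=3.564; τ=−ln(0.5291)/3.564=0.179 → t=1.336; u2·a0=0.5696·3.564=2.030 ≤ a1=2.937 → R1 fires; Q=0 A=10 X=4 R=4 E=18
Draw 10: a1=2.670, a2=0.836, a3=0.000, a4=0.000, a0=3.506; τ=−ln(0.6811)/3.506=0.110 → t=1.445; u2·a0=0.3999·3.506=1.402 ≤ a1=2.670 → R1 fires; Q=0 A=9 X=5 R=4 E=18
Draw 11: a1=2.403, a2=1.045, a3=0.000, a4=0.000, a0=3.448; τ=−ln(0.6396)/3.448=0.130 → t=1.575; u2·a0=0.7599·3.448=2.620; a1=2.403 < 2.620 ≤ a1+a2=3.448 → R2 fires; Q=0 A=9 X=4 R=4 E=20
Draw 12: a1=2.403, a2=0.836, a3=0.000, a4=0.000, a0=3.239; τ=−ln(0.2828)/3.239=0.390 → t=1.965 > T=1.94: stop.
Read off X at T=1.94: 4

X at T = 4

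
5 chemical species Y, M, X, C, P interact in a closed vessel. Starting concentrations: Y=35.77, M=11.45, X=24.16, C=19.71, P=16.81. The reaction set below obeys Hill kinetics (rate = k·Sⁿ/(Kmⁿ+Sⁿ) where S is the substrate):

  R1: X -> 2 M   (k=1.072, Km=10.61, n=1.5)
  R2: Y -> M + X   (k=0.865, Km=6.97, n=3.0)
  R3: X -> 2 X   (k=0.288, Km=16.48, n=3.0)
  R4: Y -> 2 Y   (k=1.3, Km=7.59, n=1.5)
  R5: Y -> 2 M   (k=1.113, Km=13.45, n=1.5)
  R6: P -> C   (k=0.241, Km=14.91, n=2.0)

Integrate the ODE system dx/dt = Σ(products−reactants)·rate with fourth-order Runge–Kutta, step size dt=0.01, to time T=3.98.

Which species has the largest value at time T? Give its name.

RK4 with dt=0.01: 398 steps to T=3.98. Trajectory (selected grid times):
t=0.00: Y=35.77 M=11.45 X=24.16 C=19.71 P=16.81
t=0.44: Y=35.52 M=13.35 X=24.27 C=19.77 P=16.75
t=0.88: Y=35.26 M=15.26 X=24.38 C=19.83 P=16.69
t=1.33: Y=35.00 M=17.20 X=24.49 C=19.89 P=16.63
t=1.77: Y=34.75 M=19.11 X=24.59 C=19.95 P=16.57
t=2.21: Y=34.50 M=21.01 X=24.70 C=20.01 P=16.51
t=2.65: Y=34.24 M=22.91 X=24.81 C=20.06 P=16.46
t=3.10: Y=33.98 M=24.85 X=24.92 C=20.12 P=16.40
t=3.54: Y=33.73 M=26.75 X=25.02 C=20.18 P=16.34
t=3.98: Y=33.48 M=28.65 X=25.13 C=20.24 P=16.28
At T=3.98: Y=33.48 M=28.65 X=25.13 C=20.24 P=16.28; the largest is Y.

Dominant species at T: Y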